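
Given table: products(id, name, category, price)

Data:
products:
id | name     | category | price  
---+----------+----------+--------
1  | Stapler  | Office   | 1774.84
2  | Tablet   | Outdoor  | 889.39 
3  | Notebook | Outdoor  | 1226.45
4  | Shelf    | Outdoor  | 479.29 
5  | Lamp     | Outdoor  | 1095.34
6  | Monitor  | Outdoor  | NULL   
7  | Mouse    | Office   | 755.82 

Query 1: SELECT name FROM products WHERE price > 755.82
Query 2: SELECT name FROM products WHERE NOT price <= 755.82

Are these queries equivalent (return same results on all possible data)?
Yes, equivalent

Both queries return: [('Lamp',), ('Notebook',), ('Stapler',), ('Tablet',)]

Reason: Both filter price > 755.82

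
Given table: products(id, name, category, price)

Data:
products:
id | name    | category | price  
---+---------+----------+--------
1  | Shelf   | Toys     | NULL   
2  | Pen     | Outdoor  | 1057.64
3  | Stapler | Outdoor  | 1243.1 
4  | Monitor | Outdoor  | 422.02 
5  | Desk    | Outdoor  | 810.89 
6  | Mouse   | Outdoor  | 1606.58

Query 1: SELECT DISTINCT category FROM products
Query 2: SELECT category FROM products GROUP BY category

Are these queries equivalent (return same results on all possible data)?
Yes, equivalent

Both queries return: [('Outdoor',), ('Toys',)]

Reason: Both get unique categorys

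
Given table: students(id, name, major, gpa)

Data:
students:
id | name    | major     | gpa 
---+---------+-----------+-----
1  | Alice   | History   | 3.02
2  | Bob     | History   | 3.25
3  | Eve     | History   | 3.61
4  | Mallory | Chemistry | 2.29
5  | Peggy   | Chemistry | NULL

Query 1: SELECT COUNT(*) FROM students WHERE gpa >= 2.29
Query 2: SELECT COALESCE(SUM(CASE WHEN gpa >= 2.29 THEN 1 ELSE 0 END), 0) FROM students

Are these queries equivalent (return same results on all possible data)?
Yes, equivalent

Both queries return: [(4,)]

Reason: COUNT with WHERE vs conditional SUM (COALESCE handles empty-table NULL)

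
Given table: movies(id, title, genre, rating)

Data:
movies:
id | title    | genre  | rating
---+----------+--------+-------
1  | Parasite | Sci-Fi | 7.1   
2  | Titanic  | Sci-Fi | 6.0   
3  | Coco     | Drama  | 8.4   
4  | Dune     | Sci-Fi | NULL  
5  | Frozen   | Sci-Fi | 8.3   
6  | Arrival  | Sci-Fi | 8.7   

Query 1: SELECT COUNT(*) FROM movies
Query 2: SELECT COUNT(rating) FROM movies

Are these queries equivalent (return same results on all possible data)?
No, not equivalent

Query 1 returns: [(6,)]
Query 2 returns: [(5,)]

Reason: COUNT(*) includes NULLs, COUNT(column) excludes them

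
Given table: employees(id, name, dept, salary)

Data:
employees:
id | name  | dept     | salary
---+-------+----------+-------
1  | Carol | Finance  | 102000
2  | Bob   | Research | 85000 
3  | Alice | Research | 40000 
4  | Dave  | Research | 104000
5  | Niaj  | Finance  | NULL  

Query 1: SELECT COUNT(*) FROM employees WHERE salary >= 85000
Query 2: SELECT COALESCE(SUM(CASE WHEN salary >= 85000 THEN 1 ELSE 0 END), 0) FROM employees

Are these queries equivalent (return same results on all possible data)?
Yes, equivalent

Both queries return: [(3,)]

Reason: COUNT with WHERE vs conditional SUM (COALESCE handles empty-table NULL)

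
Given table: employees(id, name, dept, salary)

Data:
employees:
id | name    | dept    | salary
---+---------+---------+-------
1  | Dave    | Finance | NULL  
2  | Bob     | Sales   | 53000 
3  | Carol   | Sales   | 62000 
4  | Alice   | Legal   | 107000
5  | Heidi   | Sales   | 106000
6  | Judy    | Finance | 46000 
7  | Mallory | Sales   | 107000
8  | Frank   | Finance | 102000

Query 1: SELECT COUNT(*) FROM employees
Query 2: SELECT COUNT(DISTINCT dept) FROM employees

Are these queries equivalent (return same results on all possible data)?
No, not equivalent

Query 1 returns: [(8,)]
Query 2 returns: [(3,)]

Reason: COUNT(*) counts rows, COUNT(DISTINCT dept) counts unique depts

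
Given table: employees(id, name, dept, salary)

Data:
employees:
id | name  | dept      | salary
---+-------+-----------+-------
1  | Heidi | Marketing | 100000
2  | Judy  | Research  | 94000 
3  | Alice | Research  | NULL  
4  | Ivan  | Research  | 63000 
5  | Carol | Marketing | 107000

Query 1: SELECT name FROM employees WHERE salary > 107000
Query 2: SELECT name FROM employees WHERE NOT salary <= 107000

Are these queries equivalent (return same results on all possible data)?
Yes, equivalent

Both queries return: []

Reason: Both filter salary > 107000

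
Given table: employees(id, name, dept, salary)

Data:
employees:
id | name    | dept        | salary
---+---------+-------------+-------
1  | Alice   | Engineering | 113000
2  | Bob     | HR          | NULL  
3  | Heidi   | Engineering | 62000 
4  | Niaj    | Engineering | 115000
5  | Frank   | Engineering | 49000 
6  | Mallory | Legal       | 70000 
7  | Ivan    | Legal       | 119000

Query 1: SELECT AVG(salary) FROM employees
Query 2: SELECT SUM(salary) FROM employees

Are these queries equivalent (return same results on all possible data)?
No, not equivalent

Query 1 returns: [(88000.0,)]
Query 2 returns: [(528000,)]

Reason: AVG vs SUM give different aggregate values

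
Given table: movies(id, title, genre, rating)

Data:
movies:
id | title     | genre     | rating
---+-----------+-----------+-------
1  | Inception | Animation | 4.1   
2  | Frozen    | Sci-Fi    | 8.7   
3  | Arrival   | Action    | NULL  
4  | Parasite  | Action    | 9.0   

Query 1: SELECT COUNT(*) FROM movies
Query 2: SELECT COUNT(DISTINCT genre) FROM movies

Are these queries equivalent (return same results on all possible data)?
No, not equivalent

Query 1 returns: [(4,)]
Query 2 returns: [(3,)]

Reason: COUNT(*) counts rows, COUNT(DISTINCT genre) counts unique genres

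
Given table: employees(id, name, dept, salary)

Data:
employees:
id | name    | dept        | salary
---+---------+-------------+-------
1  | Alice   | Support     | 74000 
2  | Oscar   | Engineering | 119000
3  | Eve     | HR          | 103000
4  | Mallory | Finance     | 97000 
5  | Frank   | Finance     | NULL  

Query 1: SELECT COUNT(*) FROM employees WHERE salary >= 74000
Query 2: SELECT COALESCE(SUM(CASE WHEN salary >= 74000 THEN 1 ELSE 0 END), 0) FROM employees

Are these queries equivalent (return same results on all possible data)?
Yes, equivalent

Both queries return: [(4,)]

Reason: COUNT with WHERE vs conditional SUM (COALESCE handles empty-table NULL)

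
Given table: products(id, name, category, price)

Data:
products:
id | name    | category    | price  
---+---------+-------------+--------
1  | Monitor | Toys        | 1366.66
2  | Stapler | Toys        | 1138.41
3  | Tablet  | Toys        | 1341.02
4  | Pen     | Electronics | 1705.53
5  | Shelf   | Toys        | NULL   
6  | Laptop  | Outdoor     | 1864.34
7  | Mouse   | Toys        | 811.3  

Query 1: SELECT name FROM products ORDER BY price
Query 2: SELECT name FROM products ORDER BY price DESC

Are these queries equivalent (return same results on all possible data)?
No, not equivalent

Query 1 returns: [('Shelf',), ('Mouse',), ('Stapler',), ('Tablet',), ('Monitor',), ('Pen',), ('Laptop',)]
Query 2 returns: [('Laptop',), ('Pen',), ('Monitor',), ('Tablet',), ('Stapler',), ('Mouse',), ('Shelf',)]

Reason: ASC vs DESC gives opposite ordering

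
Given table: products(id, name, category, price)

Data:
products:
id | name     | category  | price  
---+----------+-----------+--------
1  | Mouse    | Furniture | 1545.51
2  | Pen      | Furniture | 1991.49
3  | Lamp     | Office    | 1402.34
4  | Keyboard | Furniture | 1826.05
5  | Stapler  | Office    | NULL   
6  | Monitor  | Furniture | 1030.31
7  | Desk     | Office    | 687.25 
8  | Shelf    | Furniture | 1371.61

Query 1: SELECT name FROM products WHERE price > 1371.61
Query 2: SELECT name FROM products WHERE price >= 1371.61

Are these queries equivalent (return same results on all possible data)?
No, not equivalent

Query 1 returns: [('Mouse',), ('Pen',), ('Lamp',), ('Keyboard',)]
Query 2 returns: [('Mouse',), ('Pen',), ('Lamp',), ('Keyboard',), ('Shelf',)]

Reason: > vs >= gives different results when price = 1371.61 exists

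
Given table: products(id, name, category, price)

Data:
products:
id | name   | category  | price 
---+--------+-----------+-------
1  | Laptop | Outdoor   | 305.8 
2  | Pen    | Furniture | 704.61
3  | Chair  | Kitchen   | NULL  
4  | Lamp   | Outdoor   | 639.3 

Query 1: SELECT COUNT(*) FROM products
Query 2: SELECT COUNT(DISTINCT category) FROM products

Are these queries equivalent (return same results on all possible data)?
No, not equivalent

Query 1 returns: [(4,)]
Query 2 returns: [(3,)]

Reason: COUNT(*) counts rows, COUNT(DISTINCT category) counts unique categorys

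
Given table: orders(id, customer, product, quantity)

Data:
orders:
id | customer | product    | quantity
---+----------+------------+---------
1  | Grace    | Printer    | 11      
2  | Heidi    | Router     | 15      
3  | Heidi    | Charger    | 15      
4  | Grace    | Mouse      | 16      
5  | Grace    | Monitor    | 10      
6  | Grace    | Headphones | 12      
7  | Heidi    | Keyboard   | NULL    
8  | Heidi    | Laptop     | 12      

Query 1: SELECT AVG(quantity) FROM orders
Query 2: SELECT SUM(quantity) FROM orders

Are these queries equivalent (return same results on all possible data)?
No, not equivalent

Query 1 returns: [(13.0,)]
Query 2 returns: [(91,)]

Reason: AVG vs SUM give different aggregate values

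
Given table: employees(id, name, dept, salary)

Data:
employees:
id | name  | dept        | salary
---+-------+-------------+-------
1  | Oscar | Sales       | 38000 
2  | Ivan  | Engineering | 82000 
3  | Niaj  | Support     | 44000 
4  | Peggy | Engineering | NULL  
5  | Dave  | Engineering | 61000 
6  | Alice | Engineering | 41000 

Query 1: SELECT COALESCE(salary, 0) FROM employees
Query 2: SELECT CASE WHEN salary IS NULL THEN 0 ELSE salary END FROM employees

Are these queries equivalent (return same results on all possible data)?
Yes, equivalent

Both queries return: [(0,), (38000,), (41000,), (44000,), (61000,), (82000,)]

Reason: COALESCE vs CASE for NULL handling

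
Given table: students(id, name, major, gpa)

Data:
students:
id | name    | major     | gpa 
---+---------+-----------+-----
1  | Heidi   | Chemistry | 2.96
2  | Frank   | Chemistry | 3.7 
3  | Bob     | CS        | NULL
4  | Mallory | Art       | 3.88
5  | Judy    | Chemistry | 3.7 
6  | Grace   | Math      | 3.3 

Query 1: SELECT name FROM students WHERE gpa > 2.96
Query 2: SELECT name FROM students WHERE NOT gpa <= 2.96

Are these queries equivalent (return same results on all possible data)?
Yes, equivalent

Both queries return: [('Frank',), ('Grace',), ('Judy',), ('Mallory',)]

Reason: Both filter gpa > 2.96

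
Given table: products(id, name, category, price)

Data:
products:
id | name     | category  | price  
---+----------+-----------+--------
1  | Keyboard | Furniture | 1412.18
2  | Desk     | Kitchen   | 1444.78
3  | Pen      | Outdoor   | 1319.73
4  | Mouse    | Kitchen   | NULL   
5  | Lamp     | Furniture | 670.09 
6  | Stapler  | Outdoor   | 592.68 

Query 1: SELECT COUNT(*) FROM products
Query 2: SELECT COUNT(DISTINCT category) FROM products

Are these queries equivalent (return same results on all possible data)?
No, not equivalent

Query 1 returns: [(6,)]
Query 2 returns: [(3,)]

Reason: COUNT(*) counts rows, COUNT(DISTINCT category) counts unique categorys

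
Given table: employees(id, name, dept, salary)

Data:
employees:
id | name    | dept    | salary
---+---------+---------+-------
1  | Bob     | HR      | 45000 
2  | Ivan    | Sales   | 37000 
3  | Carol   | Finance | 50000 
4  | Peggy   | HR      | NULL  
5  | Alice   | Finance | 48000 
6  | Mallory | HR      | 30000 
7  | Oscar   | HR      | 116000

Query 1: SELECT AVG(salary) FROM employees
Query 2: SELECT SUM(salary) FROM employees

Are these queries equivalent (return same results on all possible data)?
No, not equivalent

Query 1 returns: [(54333.333333333336,)]
Query 2 returns: [(326000,)]

Reason: AVG vs SUM give different aggregate values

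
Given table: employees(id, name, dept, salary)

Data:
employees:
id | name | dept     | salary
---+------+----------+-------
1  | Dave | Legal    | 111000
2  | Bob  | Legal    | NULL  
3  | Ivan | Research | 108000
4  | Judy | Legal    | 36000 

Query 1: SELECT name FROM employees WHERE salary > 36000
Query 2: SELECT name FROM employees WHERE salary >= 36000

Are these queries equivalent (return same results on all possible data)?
No, not equivalent

Query 1 returns: [('Dave',), ('Ivan',)]
Query 2 returns: [('Dave',), ('Ivan',), ('Judy',)]

Reason: > vs >= gives different results when salary = 36000 exists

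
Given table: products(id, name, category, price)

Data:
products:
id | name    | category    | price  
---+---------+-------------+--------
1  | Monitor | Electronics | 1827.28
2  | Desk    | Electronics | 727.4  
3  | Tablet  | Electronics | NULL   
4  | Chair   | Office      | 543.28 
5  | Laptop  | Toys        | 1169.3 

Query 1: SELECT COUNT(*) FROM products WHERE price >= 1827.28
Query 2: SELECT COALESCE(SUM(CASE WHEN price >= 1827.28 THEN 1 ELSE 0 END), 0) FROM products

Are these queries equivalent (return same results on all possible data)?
Yes, equivalent

Both queries return: [(1,)]

Reason: COUNT with WHERE vs conditional SUM (COALESCE handles empty-table NULL)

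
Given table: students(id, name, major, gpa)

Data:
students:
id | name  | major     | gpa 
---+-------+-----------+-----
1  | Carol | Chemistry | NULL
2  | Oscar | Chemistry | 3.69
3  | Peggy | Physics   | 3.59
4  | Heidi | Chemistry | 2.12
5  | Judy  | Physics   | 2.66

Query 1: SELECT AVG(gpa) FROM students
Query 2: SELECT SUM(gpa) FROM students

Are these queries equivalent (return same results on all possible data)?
No, not equivalent

Query 1 returns: [(3.015,)]
Query 2 returns: [(12.06,)]

Reason: AVG vs SUM give different aggregate values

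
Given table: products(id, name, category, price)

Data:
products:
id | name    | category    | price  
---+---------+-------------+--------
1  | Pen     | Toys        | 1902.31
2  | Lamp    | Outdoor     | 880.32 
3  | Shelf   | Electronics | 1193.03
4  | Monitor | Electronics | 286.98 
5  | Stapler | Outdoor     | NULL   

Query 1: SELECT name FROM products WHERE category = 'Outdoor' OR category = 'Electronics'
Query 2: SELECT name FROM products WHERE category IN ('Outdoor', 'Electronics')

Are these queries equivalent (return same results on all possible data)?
Yes, equivalent

Both queries return: [('Lamp',), ('Monitor',), ('Shelf',), ('Stapler',)]

Reason: OR vs IN are equivalent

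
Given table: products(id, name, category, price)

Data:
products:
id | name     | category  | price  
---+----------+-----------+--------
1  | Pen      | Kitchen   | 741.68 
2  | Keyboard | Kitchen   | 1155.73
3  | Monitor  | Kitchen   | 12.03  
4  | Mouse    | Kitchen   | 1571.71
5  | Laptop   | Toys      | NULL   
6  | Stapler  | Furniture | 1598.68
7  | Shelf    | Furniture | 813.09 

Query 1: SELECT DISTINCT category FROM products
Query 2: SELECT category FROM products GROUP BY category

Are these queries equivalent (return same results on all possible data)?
Yes, equivalent

Both queries return: [('Furniture',), ('Kitchen',), ('Toys',)]

Reason: Both get unique categorys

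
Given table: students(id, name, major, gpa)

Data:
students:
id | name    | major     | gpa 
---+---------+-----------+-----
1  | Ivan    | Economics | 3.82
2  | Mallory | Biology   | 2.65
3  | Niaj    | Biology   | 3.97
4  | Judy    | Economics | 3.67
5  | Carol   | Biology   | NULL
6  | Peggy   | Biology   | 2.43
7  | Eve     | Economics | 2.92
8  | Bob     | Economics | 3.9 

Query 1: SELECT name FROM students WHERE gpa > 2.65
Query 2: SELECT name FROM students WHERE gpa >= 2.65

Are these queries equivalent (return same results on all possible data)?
No, not equivalent

Query 1 returns: [('Ivan',), ('Niaj',), ('Judy',), ('Eve',), ('Bob',)]
Query 2 returns: [('Ivan',), ('Mallory',), ('Niaj',), ('Judy',), ('Eve',), ('Bob',)]

Reason: > vs >= gives different results when gpa = 2.65 exists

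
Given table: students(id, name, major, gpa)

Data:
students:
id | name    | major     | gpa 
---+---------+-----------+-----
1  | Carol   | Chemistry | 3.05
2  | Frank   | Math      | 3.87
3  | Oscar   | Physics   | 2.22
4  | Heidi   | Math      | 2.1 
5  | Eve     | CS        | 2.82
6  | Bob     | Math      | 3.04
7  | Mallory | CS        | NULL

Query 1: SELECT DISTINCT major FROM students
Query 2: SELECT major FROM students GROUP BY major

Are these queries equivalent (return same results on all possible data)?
Yes, equivalent

Both queries return: [('CS',), ('Chemistry',), ('Math',), ('Physics',)]

Reason: Both get unique majors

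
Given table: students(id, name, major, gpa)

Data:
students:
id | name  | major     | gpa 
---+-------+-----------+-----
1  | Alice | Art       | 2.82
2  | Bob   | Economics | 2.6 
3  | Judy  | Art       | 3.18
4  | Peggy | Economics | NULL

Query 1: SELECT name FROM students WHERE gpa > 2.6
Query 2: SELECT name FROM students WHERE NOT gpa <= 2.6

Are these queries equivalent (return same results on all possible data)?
Yes, equivalent

Both queries return: [('Alice',), ('Judy',)]

Reason: Both filter gpa > 2.6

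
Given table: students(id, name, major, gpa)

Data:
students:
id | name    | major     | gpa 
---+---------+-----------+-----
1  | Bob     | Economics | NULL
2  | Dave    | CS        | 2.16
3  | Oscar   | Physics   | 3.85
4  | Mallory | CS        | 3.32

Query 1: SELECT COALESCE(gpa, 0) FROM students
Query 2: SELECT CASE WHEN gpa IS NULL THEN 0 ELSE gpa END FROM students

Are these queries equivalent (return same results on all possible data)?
Yes, equivalent

Both queries return: [(0,), (2.16,), (3.32,), (3.85,)]

Reason: COALESCE vs CASE for NULL handling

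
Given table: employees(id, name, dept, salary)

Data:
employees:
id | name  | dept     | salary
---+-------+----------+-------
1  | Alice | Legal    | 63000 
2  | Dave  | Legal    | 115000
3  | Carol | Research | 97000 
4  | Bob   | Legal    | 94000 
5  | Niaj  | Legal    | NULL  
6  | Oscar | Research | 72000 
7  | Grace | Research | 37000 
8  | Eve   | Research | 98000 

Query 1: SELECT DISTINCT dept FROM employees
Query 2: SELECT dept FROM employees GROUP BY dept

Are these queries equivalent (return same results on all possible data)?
Yes, equivalent

Both queries return: [('Legal',), ('Research',)]

Reason: Both get unique depts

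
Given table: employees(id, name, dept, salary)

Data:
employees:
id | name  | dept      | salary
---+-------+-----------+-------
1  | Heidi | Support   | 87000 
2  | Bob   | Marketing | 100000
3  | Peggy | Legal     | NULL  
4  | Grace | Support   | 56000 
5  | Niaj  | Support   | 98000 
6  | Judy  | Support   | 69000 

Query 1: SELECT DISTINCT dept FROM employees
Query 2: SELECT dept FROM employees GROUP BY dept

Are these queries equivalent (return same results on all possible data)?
Yes, equivalent

Both queries return: [('Legal',), ('Marketing',), ('Support',)]

Reason: Both get unique depts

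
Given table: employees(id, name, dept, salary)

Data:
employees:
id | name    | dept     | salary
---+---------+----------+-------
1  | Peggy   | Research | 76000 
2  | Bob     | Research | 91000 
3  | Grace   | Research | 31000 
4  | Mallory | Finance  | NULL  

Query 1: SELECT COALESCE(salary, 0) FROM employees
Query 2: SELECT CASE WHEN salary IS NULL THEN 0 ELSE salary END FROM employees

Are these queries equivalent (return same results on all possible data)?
Yes, equivalent

Both queries return: [(0,), (31000,), (76000,), (91000,)]

Reason: COALESCE vs CASE for NULL handling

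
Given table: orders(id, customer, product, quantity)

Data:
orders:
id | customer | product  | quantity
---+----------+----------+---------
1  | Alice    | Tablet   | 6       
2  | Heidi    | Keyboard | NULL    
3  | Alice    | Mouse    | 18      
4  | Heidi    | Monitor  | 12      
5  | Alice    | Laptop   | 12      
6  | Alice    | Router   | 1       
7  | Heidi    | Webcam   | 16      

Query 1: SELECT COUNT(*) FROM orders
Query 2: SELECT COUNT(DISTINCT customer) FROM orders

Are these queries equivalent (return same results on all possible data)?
No, not equivalent

Query 1 returns: [(7,)]
Query 2 returns: [(2,)]

Reason: COUNT(*) counts rows, COUNT(DISTINCT customer) counts unique customers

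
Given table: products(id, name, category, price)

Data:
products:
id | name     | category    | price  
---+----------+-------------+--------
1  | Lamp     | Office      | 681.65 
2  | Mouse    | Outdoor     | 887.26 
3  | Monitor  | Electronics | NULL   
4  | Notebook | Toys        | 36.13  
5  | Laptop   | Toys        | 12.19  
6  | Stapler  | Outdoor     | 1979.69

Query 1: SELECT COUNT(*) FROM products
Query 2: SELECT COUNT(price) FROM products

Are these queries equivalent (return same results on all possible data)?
No, not equivalent

Query 1 returns: [(6,)]
Query 2 returns: [(5,)]

Reason: COUNT(*) includes NULLs, COUNT(column) excludes them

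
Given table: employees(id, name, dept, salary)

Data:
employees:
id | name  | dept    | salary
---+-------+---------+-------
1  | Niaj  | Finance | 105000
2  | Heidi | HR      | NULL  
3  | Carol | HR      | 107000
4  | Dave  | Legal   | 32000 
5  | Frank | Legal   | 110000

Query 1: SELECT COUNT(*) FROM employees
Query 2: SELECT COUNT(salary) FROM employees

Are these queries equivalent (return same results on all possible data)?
No, not equivalent

Query 1 returns: [(5,)]
Query 2 returns: [(4,)]

Reason: COUNT(*) includes NULLs, COUNT(column) excludes them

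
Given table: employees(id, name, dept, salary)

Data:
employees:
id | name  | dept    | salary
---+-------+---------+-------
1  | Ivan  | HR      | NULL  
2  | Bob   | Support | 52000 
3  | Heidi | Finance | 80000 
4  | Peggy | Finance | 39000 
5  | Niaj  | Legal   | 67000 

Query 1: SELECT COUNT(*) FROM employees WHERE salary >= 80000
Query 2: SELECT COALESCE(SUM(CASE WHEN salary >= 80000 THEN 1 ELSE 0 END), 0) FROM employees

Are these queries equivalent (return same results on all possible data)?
Yes, equivalent

Both queries return: [(1,)]

Reason: COUNT with WHERE vs conditional SUM (COALESCE handles empty-table NULL)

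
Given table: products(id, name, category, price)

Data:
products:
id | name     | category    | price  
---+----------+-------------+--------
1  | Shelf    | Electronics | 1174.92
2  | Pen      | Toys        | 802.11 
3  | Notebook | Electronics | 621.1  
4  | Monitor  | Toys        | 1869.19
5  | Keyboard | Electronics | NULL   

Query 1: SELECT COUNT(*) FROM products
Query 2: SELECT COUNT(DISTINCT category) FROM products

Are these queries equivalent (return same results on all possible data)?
No, not equivalent

Query 1 returns: [(5,)]
Query 2 returns: [(2,)]

Reason: COUNT(*) counts rows, COUNT(DISTINCT category) counts unique categorys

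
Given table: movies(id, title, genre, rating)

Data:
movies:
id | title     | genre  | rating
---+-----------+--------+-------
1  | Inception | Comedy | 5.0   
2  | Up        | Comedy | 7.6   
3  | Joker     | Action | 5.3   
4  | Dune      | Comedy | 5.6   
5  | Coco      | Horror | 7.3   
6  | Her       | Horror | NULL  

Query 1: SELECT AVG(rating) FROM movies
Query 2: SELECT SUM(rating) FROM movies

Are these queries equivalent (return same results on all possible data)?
No, not equivalent

Query 1 returns: [(6.159999999999999,)]
Query 2 returns: [(30.799999999999997,)]

Reason: AVG vs SUM give different aggregate values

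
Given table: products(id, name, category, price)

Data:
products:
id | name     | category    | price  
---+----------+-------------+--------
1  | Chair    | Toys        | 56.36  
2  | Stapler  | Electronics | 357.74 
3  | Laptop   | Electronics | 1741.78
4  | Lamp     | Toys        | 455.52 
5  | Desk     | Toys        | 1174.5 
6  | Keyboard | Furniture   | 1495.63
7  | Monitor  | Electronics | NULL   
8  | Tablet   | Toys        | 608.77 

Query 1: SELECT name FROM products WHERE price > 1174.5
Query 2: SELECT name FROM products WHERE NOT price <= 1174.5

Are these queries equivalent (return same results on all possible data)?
Yes, equivalent

Both queries return: [('Keyboard',), ('Laptop',)]

Reason: Both filter price > 1174.5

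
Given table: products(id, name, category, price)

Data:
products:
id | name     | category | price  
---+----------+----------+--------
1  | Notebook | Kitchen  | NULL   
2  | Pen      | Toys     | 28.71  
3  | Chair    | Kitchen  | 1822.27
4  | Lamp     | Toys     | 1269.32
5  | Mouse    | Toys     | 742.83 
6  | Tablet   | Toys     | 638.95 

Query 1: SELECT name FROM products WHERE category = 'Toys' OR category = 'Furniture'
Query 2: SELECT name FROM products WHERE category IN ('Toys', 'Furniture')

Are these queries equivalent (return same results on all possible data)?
Yes, equivalent

Both queries return: [('Lamp',), ('Mouse',), ('Pen',), ('Tablet',)]

Reason: OR vs IN are equivalent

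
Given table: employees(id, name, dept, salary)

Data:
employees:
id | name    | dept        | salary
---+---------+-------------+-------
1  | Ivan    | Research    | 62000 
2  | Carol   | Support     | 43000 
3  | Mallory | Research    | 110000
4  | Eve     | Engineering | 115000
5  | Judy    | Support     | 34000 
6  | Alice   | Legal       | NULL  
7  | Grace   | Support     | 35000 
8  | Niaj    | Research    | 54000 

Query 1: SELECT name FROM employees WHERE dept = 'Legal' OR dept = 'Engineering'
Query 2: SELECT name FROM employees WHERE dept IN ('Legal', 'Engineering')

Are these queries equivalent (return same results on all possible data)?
Yes, equivalent

Both queries return: [('Alice',), ('Eve',)]

Reason: OR vs IN are equivalent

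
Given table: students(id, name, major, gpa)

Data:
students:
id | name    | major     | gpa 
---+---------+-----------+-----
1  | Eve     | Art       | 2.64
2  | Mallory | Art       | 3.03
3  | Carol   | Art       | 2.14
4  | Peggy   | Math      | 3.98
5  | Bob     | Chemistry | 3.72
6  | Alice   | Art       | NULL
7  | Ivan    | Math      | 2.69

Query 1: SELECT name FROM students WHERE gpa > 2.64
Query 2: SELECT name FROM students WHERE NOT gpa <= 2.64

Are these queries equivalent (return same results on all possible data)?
Yes, equivalent

Both queries return: [('Bob',), ('Ivan',), ('Mallory',), ('Peggy',)]

Reason: Both filter gpa > 2.64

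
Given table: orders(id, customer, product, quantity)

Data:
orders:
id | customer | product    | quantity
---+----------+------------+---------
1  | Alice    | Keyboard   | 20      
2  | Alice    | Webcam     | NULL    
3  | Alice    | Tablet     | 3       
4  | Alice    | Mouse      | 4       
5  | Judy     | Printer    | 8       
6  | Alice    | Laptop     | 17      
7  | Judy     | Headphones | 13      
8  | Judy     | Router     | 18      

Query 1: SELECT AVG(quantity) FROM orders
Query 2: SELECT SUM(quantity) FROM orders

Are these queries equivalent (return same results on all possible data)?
No, not equivalent

Query 1 returns: [(11.857142857142858,)]
Query 2 returns: [(83,)]

Reason: AVG vs SUM give different aggregate values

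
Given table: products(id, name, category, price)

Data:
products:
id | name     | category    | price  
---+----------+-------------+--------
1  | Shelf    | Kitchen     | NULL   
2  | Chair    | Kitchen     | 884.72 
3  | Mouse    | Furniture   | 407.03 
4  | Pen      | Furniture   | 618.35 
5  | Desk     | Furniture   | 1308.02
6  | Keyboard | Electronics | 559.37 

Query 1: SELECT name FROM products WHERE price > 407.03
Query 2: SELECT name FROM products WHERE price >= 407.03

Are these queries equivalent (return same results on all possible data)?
No, not equivalent

Query 1 returns: [('Chair',), ('Pen',), ('Desk',), ('Keyboard',)]
Query 2 returns: [('Chair',), ('Mouse',), ('Pen',), ('Desk',), ('Keyboard',)]

Reason: > vs >= gives different results when price = 407.03 exists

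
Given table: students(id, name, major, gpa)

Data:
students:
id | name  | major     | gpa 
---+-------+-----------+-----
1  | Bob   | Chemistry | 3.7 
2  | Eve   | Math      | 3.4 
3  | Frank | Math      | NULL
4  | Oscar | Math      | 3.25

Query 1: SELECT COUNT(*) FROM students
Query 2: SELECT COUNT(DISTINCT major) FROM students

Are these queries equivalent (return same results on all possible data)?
No, not equivalent

Query 1 returns: [(4,)]
Query 2 returns: [(2,)]

Reason: COUNT(*) counts rows, COUNT(DISTINCT major) counts unique majors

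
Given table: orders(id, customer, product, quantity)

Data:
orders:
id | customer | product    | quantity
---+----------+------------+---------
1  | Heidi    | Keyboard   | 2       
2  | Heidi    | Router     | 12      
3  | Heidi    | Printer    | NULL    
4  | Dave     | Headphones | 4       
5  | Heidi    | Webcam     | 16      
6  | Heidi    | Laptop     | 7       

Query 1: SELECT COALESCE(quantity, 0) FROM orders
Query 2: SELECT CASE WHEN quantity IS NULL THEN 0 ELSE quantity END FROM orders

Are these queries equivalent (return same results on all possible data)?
Yes, equivalent

Both queries return: [(0,), (2,), (4,), (7,), (12,), (16,)]

Reason: COALESCE vs CASE for NULL handling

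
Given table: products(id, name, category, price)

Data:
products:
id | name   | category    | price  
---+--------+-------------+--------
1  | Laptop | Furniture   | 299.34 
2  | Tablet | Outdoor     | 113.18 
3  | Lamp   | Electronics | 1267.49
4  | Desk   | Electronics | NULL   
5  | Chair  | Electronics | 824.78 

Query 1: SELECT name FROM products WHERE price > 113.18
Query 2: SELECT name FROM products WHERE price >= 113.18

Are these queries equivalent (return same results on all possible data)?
No, not equivalent

Query 1 returns: [('Laptop',), ('Lamp',), ('Chair',)]
Query 2 returns: [('Laptop',), ('Tablet',), ('Lamp',), ('Chair',)]

Reason: > vs >= gives different results when price = 113.18 exists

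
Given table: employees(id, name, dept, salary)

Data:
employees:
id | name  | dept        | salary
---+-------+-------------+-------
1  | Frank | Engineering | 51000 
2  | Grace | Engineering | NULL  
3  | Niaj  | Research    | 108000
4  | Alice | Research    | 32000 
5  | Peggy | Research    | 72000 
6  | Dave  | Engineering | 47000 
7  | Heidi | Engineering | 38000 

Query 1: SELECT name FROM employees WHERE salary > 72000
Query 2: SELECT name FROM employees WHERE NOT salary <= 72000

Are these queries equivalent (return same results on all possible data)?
Yes, equivalent

Both queries return: [('Niaj',)]

Reason: Both filter salary > 72000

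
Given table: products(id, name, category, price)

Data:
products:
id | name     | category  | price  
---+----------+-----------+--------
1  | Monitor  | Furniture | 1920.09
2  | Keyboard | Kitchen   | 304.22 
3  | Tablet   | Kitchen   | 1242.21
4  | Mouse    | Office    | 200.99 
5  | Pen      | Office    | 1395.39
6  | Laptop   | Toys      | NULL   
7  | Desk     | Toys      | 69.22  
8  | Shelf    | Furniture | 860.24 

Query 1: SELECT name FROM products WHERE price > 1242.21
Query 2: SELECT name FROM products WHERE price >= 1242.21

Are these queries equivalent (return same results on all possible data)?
No, not equivalent

Query 1 returns: [('Monitor',), ('Pen',)]
Query 2 returns: [('Monitor',), ('Tablet',), ('Pen',)]

Reason: > vs >= gives different results when price = 1242.21 exists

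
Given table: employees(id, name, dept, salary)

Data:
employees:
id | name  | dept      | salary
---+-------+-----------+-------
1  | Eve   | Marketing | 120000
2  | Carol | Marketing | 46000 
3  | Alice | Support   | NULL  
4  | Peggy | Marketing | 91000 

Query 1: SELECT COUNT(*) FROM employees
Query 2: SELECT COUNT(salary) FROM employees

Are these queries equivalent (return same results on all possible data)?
No, not equivalent

Query 1 returns: [(4,)]
Query 2 returns: [(3,)]

Reason: COUNT(*) includes NULLs, COUNT(column) excludes them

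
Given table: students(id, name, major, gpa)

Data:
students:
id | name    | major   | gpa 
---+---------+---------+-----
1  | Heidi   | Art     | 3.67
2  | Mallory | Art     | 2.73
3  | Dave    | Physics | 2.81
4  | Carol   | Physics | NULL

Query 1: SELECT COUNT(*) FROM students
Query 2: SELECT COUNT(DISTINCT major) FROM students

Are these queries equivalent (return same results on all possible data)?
No, not equivalent

Query 1 returns: [(4,)]
Query 2 returns: [(2,)]

Reason: COUNT(*) counts rows, COUNT(DISTINCT major) counts unique majors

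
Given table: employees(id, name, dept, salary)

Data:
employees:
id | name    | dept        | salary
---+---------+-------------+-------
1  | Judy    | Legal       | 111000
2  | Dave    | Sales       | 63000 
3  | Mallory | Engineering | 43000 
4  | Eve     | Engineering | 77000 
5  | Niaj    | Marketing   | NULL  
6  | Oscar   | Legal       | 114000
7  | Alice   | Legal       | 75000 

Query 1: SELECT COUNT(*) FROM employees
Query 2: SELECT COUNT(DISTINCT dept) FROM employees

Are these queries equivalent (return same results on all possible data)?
No, not equivalent

Query 1 returns: [(7,)]
Query 2 returns: [(4,)]

Reason: COUNT(*) counts rows, COUNT(DISTINCT dept) counts unique depts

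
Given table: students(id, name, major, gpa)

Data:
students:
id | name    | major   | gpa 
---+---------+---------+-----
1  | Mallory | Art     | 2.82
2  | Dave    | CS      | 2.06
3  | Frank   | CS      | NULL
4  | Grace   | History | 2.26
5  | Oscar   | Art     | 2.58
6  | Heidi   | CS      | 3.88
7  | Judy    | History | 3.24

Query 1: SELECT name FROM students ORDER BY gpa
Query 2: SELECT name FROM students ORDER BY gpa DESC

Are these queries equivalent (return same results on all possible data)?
No, not equivalent

Query 1 returns: [('Frank',), ('Dave',), ('Grace',), ('Oscar',), ('Mallory',), ('Judy',), ('Heidi',)]
Query 2 returns: [('Heidi',), ('Judy',), ('Mallory',), ('Oscar',), ('Grace',), ('Dave',), ('Frank',)]

Reason: ASC vs DESC gives opposite ordering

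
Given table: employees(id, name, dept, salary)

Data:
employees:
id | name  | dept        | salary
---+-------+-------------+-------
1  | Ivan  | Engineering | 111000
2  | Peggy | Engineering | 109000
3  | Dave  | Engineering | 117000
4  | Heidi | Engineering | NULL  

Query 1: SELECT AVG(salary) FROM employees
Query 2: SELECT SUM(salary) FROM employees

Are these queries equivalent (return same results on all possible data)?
No, not equivalent

Query 1 returns: [(112333.33333333333,)]
Query 2 returns: [(337000,)]

Reason: AVG vs SUM give different aggregate values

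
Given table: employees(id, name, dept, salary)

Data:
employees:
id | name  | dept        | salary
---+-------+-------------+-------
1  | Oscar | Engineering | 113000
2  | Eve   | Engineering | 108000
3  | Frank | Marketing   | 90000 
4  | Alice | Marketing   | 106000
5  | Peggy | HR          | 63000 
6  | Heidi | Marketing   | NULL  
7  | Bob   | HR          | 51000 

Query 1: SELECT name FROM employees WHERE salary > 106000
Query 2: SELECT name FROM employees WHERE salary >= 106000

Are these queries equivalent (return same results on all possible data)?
No, not equivalent

Query 1 returns: [('Oscar',), ('Eve',)]
Query 2 returns: [('Oscar',), ('Eve',), ('Alice',)]

Reason: > vs >= gives different results when salary = 106000 exists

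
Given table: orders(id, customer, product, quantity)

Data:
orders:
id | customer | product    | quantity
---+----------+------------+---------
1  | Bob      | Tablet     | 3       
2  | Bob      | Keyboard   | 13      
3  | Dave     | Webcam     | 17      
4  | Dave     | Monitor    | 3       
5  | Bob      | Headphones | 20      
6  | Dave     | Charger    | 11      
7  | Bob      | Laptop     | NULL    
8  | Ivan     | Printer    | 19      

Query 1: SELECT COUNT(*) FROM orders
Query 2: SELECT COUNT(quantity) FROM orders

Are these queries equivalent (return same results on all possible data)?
No, not equivalent

Query 1 returns: [(8,)]
Query 2 returns: [(7,)]

Reason: COUNT(*) includes NULLs, COUNT(column) excludes them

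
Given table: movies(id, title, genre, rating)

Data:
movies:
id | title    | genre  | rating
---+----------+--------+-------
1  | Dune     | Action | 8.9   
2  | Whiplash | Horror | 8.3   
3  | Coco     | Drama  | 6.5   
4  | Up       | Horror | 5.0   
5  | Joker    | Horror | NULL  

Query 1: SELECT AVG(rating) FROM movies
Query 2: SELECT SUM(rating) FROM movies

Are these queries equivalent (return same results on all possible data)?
No, not equivalent

Query 1 returns: [(7.175000000000001,)]
Query 2 returns: [(28.700000000000003,)]

Reason: AVG vs SUM give different aggregate values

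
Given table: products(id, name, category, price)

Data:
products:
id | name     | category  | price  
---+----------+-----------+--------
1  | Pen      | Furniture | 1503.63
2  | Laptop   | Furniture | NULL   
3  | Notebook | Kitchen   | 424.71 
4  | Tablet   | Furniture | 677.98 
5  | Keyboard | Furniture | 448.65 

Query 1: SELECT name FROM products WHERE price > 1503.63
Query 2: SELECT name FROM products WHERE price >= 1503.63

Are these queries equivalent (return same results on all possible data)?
No, not equivalent

Query 1 returns: []
Query 2 returns: [('Pen',)]

Reason: > vs >= gives different results when price = 1503.63 exists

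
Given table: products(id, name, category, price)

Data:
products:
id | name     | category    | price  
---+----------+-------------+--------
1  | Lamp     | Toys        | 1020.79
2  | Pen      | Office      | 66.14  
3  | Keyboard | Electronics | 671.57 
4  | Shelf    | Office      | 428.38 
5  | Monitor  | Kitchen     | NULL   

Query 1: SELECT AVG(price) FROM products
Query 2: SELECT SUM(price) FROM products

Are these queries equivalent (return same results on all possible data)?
No, not equivalent

Query 1 returns: [(546.72,)]
Query 2 returns: [(2186.88,)]

Reason: AVG vs SUM give different aggregate values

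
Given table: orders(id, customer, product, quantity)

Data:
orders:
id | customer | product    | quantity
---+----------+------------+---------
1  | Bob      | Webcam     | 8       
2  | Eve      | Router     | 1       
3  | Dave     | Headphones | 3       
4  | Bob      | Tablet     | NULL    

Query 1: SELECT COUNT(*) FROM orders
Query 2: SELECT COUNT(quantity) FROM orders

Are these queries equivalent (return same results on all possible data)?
No, not equivalent

Query 1 returns: [(4,)]
Query 2 returns: [(3,)]

Reason: COUNT(*) includes NULLs, COUNT(column) excludes them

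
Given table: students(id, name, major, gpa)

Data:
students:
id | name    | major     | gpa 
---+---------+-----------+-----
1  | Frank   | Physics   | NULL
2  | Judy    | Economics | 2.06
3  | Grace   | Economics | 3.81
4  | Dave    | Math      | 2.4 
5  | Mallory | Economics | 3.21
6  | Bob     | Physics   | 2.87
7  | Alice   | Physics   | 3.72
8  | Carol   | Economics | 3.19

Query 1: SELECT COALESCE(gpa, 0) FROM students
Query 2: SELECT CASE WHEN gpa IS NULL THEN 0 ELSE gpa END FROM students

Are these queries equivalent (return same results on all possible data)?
Yes, equivalent

Both queries return: [(0,), (2.06,), (2.4,), (2.87,), (3.19,), (3.21,), (3.72,), (3.81,)]

Reason: COALESCE vs CASE for NULL handling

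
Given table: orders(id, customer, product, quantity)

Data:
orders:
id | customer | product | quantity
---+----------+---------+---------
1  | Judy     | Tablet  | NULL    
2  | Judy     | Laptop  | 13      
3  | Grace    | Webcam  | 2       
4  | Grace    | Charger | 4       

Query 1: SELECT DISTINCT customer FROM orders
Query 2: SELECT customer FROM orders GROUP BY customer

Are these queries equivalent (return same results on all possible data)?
Yes, equivalent

Both queries return: [('Grace',), ('Judy',)]

Reason: Both get unique customers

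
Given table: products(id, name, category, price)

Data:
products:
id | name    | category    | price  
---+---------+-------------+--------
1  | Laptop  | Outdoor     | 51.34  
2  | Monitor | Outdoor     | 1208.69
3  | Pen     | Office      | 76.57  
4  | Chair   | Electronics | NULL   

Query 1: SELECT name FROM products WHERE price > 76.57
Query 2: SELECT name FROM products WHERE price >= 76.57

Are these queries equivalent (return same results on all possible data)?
No, not equivalent

Query 1 returns: [('Monitor',)]
Query 2 returns: [('Monitor',), ('Pen',)]

Reason: > vs >= gives different results when price = 76.57 exists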